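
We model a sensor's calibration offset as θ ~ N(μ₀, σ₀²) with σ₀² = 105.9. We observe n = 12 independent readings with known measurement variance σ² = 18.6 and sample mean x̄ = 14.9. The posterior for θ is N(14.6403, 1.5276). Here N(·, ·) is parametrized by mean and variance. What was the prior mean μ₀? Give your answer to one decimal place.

With known observation variance, the Normal–Normal posterior has precision τ_n = τ₀ + n/σ² and mean μ_n = (τ₀μ₀ + (n/σ²)x̄)/τ_n.
Here τ₀ = 1/105.9 = 0.009443 and τ_data = 12/18.6 = 0.645161, so τ_n = 0.654604.
Rearranging for μ₀: μ₀ = (μ_n·τ_n − τ_data·x̄)/τ₀ = (14.6403·0.654604 − 0.645161·14.9) / 0.009443 = -0.029300/0.009443 ≈ -3.1.

μ₀ = -3.1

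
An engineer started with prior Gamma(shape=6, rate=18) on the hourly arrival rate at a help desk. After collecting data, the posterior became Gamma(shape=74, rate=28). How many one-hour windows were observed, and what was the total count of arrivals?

n = 10 one-hour windows with total 68 arrivals

A Gamma(α, β) prior (rate parametrization) on a Poisson rate with n observations summing to S gives posterior Gamma(α+S, β+n).
Matching: Σxᵢ = 74 − 6 = 68 and n = 28 − 18 = 10.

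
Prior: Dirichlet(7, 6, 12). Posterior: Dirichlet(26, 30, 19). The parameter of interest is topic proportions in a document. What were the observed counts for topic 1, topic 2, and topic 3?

counts (19, 24, 7)

For a Dirichlet(α) prior with multinomial counts c, the posterior is Dirichlet(α + c) componentwise.
Counts are posterior − prior componentwise: 26−7=19, 30−6=24, 19−12=7.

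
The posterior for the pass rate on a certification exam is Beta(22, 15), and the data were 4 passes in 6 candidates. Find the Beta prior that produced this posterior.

Beta(18, 13)

A Beta(a, b) prior with s successes and f failures in binomial data gives a Beta(a+s, b+f) posterior.
So a = 22 − 4 = 18 and b = 15 − 2 = 13.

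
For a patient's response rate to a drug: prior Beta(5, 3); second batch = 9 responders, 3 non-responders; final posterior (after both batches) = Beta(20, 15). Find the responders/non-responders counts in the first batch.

6 responders and 9 non-responders

Sequential conjugate updates are equivalent to a single update on the pooled data, so total successes = posterior α − prior α and total failures = posterior β − prior β.
Total across both batches: 20−5=15 responders, 15−3=12 non-responders.
Subtract the second batch: 15−9=6 responders and 12−3=9 non-responders.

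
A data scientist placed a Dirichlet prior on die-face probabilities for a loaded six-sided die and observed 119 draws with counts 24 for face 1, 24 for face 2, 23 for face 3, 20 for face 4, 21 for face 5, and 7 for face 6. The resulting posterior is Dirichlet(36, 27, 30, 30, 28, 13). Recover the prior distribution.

For a Dirichlet(α) prior with multinomial counts c, the posterior is Dirichlet(α + c) componentwise.
Subtract each count from the matching posterior parameter: 36−24=12, 27−24=3, 30−23=7, 30−20=10, 28−21=7, 13−7=6.

Dirichlet(12, 3, 7, 10, 7, 6)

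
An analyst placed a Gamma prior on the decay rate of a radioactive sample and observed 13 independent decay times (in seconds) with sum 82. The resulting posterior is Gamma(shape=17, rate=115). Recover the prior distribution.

Gamma(shape=4, rate=33)

For an exponential likelihood with a Gamma(α, β) prior on the rate, n observations with total T give posterior Gamma(α+n, β+T).
So α = 17 − 13 = 4 and β = 115 − 82 = 33.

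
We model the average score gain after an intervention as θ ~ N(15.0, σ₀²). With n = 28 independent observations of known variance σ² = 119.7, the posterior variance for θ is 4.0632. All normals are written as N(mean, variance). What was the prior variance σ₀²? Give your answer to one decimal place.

σ₀² = 82.0

For the Normal–Normal model with known σ², precisions add: τ_n = τ₀ + n/σ².
So 1/σ₀² = 1/4.0632 − 28/119.7 = 0.246111 − 0.233918 = 0.012193.
Hence σ₀² = 1/0.012193 ≈ 82.0.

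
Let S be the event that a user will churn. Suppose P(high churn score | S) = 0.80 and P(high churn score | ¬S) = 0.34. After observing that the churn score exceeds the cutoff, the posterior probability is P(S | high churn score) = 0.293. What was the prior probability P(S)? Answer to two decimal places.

In odds form, posterior odds = prior odds × likelihood ratio, so prior odds = posterior odds ÷ LR.
Posterior odds = 0.293/(1−0.293) = 0.4144. LR = 0.80/0.34 = 2.3529.
Prior odds = 0.4144/2.3529 = 0.1761, so P(S) = 0.1761/(1+0.1761) ≈ 0.15.

P(S) = 0.15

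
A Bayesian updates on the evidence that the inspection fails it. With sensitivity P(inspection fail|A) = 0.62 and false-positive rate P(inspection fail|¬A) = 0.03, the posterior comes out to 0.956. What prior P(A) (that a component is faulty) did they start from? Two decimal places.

P(A) = 0.51

Bayes' rule in odds form gives O(A|E) = O(A)·[P(E|A)/P(E|¬A)], hence O(A) = O(A|E)/LR.
Posterior odds = 0.956/(1−0.956) = 21.7273. LR = 0.62/0.03 = 20.6667.
Prior odds = 21.7273/20.6667 = 1.0513, so P(A) = 1.0513/(1+1.0513) ≈ 0.51.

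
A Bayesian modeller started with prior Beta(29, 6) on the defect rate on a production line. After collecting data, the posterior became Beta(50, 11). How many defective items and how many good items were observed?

21 defective items and 5 good items

Beta is conjugate to the binomial likelihood: posterior = Beta(a+s, b+f).
Match parameters: s=50−29=21, f=11−6=5.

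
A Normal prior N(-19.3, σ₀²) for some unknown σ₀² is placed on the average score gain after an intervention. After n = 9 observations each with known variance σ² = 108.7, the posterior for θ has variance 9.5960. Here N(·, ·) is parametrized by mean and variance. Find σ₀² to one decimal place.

For the Normal–Normal model with known σ², precisions add: τ_n = τ₀ + n/σ².
So 1/σ₀² = 1/9.5960 − 9/108.7 = 0.104210 − 0.082797 = 0.021413.
Hence σ₀² = 1/0.021413 ≈ 46.7.

σ₀² = 46.7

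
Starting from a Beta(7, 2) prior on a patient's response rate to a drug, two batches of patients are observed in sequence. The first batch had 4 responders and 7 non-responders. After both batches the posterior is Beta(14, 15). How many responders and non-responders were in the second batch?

3 responders and 6 non-responders

Sequential conjugate updates are equivalent to a single update on the pooled data, so total successes = posterior α − prior α and total failures = posterior β − prior β.
Total across both batches: 14−7=7 responders, 15−2=13 non-responders.
Subtract the first batch: 7−4=3 responders and 13−7=6 non-responders.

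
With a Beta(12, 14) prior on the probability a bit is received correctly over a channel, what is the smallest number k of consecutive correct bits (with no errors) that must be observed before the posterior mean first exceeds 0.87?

After k correct bits and 0 errors the posterior is Beta(12+k, 14), with mean (12+k)/(12+14+k).
Set (12+k)/(26+k) > 0.87 and solve: k > (0.87·26 − 12)/(1 − 0.87) = 81.692.
The smallest integer exceeding 81.692 is 82.

k = 82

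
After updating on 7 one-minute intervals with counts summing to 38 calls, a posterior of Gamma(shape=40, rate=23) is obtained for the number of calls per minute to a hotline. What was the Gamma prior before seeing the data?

Gamma(shape=2, rate=16)

Gamma–Poisson conjugacy: posterior shape = α + Σxᵢ, posterior rate = β + n.
So α = 40 − 38 = 2 and β = 23 − 7 = 16.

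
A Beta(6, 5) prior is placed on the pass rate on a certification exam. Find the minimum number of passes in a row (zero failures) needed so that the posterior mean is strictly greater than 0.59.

After k passes and 0 failures the posterior is Beta(6+k, 5), with mean (6+k)/(6+5+k).
Set (6+k)/(11+k) > 0.59 and solve: k > (0.59·11 − 6)/(1 − 0.59) = 1.195.
The smallest integer exceeding 1.195 is 2.

k = 2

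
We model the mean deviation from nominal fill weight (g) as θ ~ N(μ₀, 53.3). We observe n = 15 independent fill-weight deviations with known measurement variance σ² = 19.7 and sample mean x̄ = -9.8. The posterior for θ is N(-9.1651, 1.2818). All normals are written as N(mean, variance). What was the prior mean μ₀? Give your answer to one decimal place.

The posterior mean is a precision-weighted average: μ_n = (τ₀μ₀ + τ_data·x̄)/(τ₀+τ_data), with τ₀=1/σ₀² and τ_data=n/σ².
Here τ₀ = 1/53.3 = 0.018762 and τ_data = 15/19.7 = 0.761421, so τ_n = 0.780183.
Rearranging for μ₀: μ₀ = (μ_n·τ_n − τ_data·x̄)/τ₀ = (-9.1651·0.780183 − 0.761421·-9.8) / 0.018762 = 0.311471/0.018762 ≈ 16.6.

μ₀ = 16.6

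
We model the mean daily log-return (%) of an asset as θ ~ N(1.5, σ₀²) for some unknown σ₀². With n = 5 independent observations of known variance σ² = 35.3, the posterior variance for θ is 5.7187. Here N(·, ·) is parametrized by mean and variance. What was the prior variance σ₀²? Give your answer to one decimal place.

For the Normal–Normal model with known σ², precisions add: τ_n = τ₀ + n/σ².
So 1/σ₀² = 1/5.7187 − 5/35.3 = 0.174865 − 0.141643 = 0.033222.
Hence σ₀² = 1/0.033222 ≈ 30.1.

σ₀² = 30.1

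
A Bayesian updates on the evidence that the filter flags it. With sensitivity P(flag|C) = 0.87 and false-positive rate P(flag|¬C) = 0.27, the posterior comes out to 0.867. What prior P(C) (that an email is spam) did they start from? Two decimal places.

P(C) = 0.67

Bayes' rule in odds form gives O(C|E) = O(C)·[P(E|C)/P(E|¬C)], hence O(C) = O(C|E)/LR.
Posterior odds = 0.867/(1−0.867) = 6.5188. LR = 0.87/0.27 = 3.2222.
Prior odds = 6.5188/3.2222 = 2.0231, so P(C) = 2.0231/(1+2.0231) ≈ 0.67.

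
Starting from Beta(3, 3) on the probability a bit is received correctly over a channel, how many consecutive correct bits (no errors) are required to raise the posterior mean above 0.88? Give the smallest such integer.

k = 20

After k correct bits and 0 errors the posterior is Beta(3+k, 3), with mean (3+k)/(3+3+k).
Set (3+k)/(6+k) > 0.88 and solve: k > (0.88·6 − 3)/(1 − 0.88) = 19.000.
The smallest integer exceeding 19.000 is 20, and checking k=20: (23)/(26) = 0.8846 > 0.88.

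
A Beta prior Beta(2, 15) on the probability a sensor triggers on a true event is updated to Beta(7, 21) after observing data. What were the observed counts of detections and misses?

Beta is conjugate to the binomial likelihood: posterior = Beta(a+s, b+f).
Match parameters: s=7−2=5, f=21−15=6.

5 detections and 6 misses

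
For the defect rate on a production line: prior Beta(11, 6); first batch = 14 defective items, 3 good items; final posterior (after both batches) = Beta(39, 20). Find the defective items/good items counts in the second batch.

14 defective items and 11 good items

Sequential conjugate updates are equivalent to a single update on the pooled data, so total successes = posterior α − prior α and total failures = posterior β − prior β.
Total across both batches: 39−11=28 defective items, 20−6=14 good items.
Subtract the first batch: 28−14=14 defective items and 14−3=11 good items.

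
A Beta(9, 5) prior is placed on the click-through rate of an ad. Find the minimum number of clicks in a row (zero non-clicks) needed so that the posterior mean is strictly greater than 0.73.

After k clicks and 0 non-clicks the posterior is Beta(9+k, 5), with mean (9+k)/(9+5+k).
Set (9+k)/(14+k) > 0.73 and solve: k > (0.73·14 − 9)/(1 − 0.73) = 4.519.
The smallest integer exceeding 4.519 is 5, and checking k=5: (14)/(19) = 0.7368 > 0.73.

k = 5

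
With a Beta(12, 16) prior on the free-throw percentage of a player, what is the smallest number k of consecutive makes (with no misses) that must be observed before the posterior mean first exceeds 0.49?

k = 4

After k makes and 0 misses the posterior is Beta(12+k, 16), with mean (12+k)/(12+16+k).
Set (12+k)/(28+k) > 0.49 and solve: k > (0.49·28 − 12)/(1 − 0.49) = 3.373.
The smallest integer exceeding 3.373 is 4.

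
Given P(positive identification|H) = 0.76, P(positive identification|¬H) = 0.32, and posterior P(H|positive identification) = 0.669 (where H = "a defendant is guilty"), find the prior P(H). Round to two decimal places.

In odds form, posterior odds = prior odds × likelihood ratio, so prior odds = posterior odds ÷ LR.
Posterior odds = 0.669/(1−0.669) = 2.0211. LR = 0.76/0.32 = 2.3750.
Prior odds = 2.0211/2.3750 = 0.8510, so P(H) = 0.8510/(1+0.8510) ≈ 0.46.

P(H) = 0.46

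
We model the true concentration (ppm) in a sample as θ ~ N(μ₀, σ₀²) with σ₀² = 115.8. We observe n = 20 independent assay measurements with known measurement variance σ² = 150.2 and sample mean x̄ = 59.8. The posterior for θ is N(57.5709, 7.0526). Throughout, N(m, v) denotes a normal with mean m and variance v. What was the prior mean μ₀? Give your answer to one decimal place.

μ₀ = 23.2

The posterior mean is a precision-weighted average: μ_n = (τ₀μ₀ + τ_data·x̄)/(τ₀+τ_data), with τ₀=1/σ₀² and τ_data=n/σ².
Here τ₀ = 1/115.8 = 0.008636 and τ_data = 20/150.2 = 0.133156, so τ_n = 0.141792.
Rearranging for μ₀: μ₀ = (μ_n·τ_n − τ_data·x̄)/τ₀ = (57.5709·0.141792 − 0.133156·59.8) / 0.008636 = 0.200364/0.008636 ≈ 23.2.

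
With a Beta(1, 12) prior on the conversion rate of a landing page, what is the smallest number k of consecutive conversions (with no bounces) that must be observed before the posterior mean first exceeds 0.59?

After k conversions and 0 bounces the posterior is Beta(1+k, 12), with mean (1+k)/(1+12+k).
Set (1+k)/(13+k) > 0.59 and solve: k > (0.59·13 − 1)/(1 − 0.59) = 16.268.
The smallest integer exceeding 16.268 is 17, and checking k=17: (18)/(30) = 0.6000 > 0.59.

k = 17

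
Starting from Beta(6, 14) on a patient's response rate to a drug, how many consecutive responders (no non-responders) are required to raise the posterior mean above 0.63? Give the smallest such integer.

After k responders and 0 non-responders the posterior is Beta(6+k, 14), with mean (6+k)/(6+14+k).
Set (6+k)/(20+k) > 0.63 and solve: k > (0.63·20 − 6)/(1 − 0.63) = 17.838.
The smallest integer exceeding 17.838 is 18.

k = 18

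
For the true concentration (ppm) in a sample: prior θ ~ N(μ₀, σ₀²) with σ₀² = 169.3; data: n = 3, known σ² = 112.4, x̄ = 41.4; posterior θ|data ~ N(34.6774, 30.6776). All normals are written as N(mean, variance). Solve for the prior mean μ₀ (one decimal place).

With known observation variance, the Normal–Normal posterior has precision τ_n = τ₀ + n/σ² and mean μ_n = (τ₀μ₀ + (n/σ²)x̄)/τ_n.
Here τ₀ = 1/169.3 = 0.005907 and τ_data = 3/112.4 = 0.026690, so τ_n = 0.032597.
Rearranging for μ₀: μ₀ = (μ_n·τ_n − τ_data·x̄)/τ₀ = (34.6774·0.032597 − 0.026690·41.4) / 0.005907 = 0.025413/0.005907 ≈ 4.3.

μ₀ = 4.3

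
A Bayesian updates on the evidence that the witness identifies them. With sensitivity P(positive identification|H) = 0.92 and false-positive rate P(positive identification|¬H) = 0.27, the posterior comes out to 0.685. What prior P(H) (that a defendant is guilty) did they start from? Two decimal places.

Bayes' rule in odds form gives O(H|E) = O(H)·[P(E|H)/P(E|¬H)], hence O(H) = O(H|E)/LR.
Posterior odds = 0.685/(1−0.685) = 2.1746. LR = 0.92/0.27 = 3.4074.
Prior odds = 2.1746/3.4074 = 0.6382, so P(H) = 0.6382/(1+0.6382) ≈ 0.39.

P(H) = 0.39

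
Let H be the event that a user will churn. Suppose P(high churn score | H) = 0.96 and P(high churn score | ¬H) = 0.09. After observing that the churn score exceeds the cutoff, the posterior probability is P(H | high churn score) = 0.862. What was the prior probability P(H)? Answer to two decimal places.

In odds form, posterior odds = prior odds × likelihood ratio, so prior odds = posterior odds ÷ LR.
Posterior odds = 0.862/(1−0.862) = 6.2464. LR = 0.96/0.09 = 10.6667.
Prior odds = 6.2464/10.6667 = 0.5856, so P(H) = 0.5856/(1+0.5856) ≈ 0.37.

P(H) = 0.37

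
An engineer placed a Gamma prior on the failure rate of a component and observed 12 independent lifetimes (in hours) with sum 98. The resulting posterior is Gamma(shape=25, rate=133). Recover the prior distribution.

Gamma(shape=13, rate=35)

Gamma–exponential conjugacy: posterior shape = α + n, posterior rate = β + Σtᵢ.
So α = 25 − 12 = 13 and β = 133 − 98 = 35.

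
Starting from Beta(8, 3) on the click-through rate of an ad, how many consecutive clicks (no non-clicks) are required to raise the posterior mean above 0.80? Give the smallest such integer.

After k clicks and 0 non-clicks the posterior is Beta(8+k, 3), with mean (8+k)/(8+3+k).
Set (8+k)/(11+k) > 0.80 and solve: k > (0.80·11 − 8)/(1 − 0.80) = 4.000.
The smallest integer exceeding 4.000 is 5.

k = 5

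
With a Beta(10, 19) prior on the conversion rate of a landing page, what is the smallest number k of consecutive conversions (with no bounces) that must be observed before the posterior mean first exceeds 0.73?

After k conversions and 0 bounces the posterior is Beta(10+k, 19), with mean (10+k)/(10+19+k).
Set (10+k)/(29+k) > 0.73 and solve: k > (0.73·29 − 10)/(1 − 0.73) = 41.370.
The smallest integer exceeding 41.370 is 42.

k = 42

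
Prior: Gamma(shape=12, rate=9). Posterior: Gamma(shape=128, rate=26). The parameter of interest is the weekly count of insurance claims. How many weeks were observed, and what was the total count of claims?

n = 17 weeks with total 116 claims

Gamma–Poisson conjugacy: posterior shape = α + Σxᵢ, posterior rate = β + n.
Matching: Σxᵢ = 128 − 12 = 116 and n = 26 − 9 = 17.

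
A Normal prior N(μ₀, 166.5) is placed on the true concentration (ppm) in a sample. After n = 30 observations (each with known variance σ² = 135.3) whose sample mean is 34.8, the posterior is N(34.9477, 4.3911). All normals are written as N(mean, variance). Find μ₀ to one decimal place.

μ₀ = 40.4

The posterior mean is a precision-weighted average: μ_n = (τ₀μ₀ + τ_data·x̄)/(τ₀+τ_data), with τ₀=1/σ₀² and τ_data=n/σ².
Here τ₀ = 1/166.5 = 0.006006 and τ_data = 30/135.3 = 0.221729, so τ_n = 0.227735.
Rearranging for μ₀: μ₀ = (μ_n·τ_n − τ_data·x̄)/τ₀ = (34.9477·0.227735 − 0.221729·34.8) / 0.006006 = 0.242645/0.006006 ≈ 40.4.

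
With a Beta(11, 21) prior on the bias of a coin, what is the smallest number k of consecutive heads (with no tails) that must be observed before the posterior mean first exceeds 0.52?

After k heads and 0 tails the posterior is Beta(11+k, 21), with mean (11+k)/(11+21+k).
Set (11+k)/(32+k) > 0.52 and solve: k > (0.52·32 − 11)/(1 − 0.52) = 11.750.
The smallest integer exceeding 11.750 is 12, and checking k=12: (23)/(44) = 0.5227 > 0.52.

k = 12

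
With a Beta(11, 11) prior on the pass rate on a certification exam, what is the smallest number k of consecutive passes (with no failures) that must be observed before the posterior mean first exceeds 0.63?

k = 8

After k passes and 0 failures the posterior is Beta(11+k, 11), with mean (11+k)/(11+11+k).
Set (11+k)/(22+k) > 0.63 and solve: k > (0.63·22 − 11)/(1 − 0.63) = 7.730.
The smallest integer exceeding 7.730 is 8.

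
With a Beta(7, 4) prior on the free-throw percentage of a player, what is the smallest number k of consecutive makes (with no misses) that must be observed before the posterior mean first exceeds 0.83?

k = 13

After k makes and 0 misses the posterior is Beta(7+k, 4), with mean (7+k)/(7+4+k).
Set (7+k)/(11+k) > 0.83 and solve: k > (0.83·11 − 7)/(1 − 0.83) = 12.529.
The smallest integer exceeding 12.529 is 13.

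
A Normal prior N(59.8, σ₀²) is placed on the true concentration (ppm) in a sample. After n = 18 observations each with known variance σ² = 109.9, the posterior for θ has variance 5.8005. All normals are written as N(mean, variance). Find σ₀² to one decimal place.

σ₀² = 116.1

Posterior precision equals prior precision plus data precision: 1/σ_n² = 1/σ₀² + n/σ².
So 1/σ₀² = 1/5.8005 − 18/109.9 = 0.172399 − 0.163785 = 0.008614.
Hence σ₀² = 1/0.008614 ≈ 116.1.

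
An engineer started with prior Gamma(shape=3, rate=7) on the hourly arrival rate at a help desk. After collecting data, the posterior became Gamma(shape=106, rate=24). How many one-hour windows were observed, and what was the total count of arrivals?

n = 17 one-hour windows with total 103 arrivals

Gamma–Poisson conjugacy: posterior shape = α + Σxᵢ, posterior rate = β + n.
Matching: Σxᵢ = 106 − 3 = 103 and n = 24 − 7 = 17.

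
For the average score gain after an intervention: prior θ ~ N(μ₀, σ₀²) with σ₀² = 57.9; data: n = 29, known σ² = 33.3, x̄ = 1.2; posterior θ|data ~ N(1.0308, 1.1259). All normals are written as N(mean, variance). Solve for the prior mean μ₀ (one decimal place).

The posterior mean is a precision-weighted average: μ_n = (τ₀μ₀ + τ_data·x̄)/(τ₀+τ_data), with τ₀=1/σ₀² and τ_data=n/σ².
Here τ₀ = 1/57.9 = 0.017271 and τ_data = 29/33.3 = 0.870871, so τ_n = 0.888142.
Rearranging for μ₀: μ₀ = (μ_n·τ_n − τ_data·x̄)/τ₀ = (1.0308·0.888142 − 0.870871·1.2) / 0.017271 = -0.129548/0.017271 ≈ -7.5.

μ₀ = -7.5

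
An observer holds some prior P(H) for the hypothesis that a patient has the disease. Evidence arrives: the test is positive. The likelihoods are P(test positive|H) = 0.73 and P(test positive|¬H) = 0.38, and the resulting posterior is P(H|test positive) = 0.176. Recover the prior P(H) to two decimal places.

P(H) = 0.10

Bayes' rule in odds form gives O(H|E) = O(H)·[P(E|H)/P(E|¬H)], hence O(H) = O(H|E)/LR.
Posterior odds = 0.176/(1−0.176) = 0.2136. LR = 0.73/0.38 = 1.9211.
Prior odds = 0.2136/1.9211 = 0.1112, so P(H) = 0.1112/(1+0.1112) ≈ 0.10.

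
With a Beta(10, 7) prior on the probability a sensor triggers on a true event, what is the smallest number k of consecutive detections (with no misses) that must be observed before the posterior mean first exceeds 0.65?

k = 4

After k detections and 0 misses the posterior is Beta(10+k, 7), with mean (10+k)/(10+7+k).
Set (10+k)/(17+k) > 0.65 and solve: k > (0.65·17 − 10)/(1 − 0.65) = 3.000.
The smallest integer exceeding 3.000 is 4, and checking k=4: (14)/(21) = 0.6667 > 0.65.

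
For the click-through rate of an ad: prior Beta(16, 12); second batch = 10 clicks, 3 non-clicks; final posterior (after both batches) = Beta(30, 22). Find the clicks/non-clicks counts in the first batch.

Sequential conjugate updates are equivalent to a single update on the pooled data, so total successes = posterior α − prior α and total failures = posterior β − prior β.
Total across both batches: 30−16=14 clicks, 22−12=10 non-clicks.
Subtract the second batch: 14−10=4 clicks and 10−3=7 non-clicks.

4 clicks and 7 non-clicks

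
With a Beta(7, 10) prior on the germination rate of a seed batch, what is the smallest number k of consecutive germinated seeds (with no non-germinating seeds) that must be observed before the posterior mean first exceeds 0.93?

After k germinated seeds and 0 non-germinating seeds the posterior is Beta(7+k, 10), with mean (7+k)/(7+10+k).
Set (7+k)/(17+k) > 0.93 and solve: k > (0.93·17 − 7)/(1 − 0.93) = 125.857.
The smallest integer exceeding 125.857 is 126.

k = 126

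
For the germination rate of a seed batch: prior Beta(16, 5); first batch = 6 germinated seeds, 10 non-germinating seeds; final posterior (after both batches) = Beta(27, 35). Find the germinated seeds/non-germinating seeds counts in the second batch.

Sequential conjugate updates are equivalent to a single update on the pooled data, so total successes = posterior α − prior α and total failures = posterior β − prior β.
Total across both batches: 27−16=11 germinated seeds, 35−5=30 non-germinating seeds.
Subtract the first batch: 11−6=5 germinated seeds and 30−10=20 non-germinating seeds.

5 germinated seeds and 20 non-germinating seeds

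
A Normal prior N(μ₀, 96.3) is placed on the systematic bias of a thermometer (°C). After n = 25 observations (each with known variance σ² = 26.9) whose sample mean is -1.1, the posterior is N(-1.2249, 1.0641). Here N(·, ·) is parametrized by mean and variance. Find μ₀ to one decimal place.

μ₀ = -12.4

The posterior mean is a precision-weighted average: μ_n = (τ₀μ₀ + τ_data·x̄)/(τ₀+τ_data), with τ₀=1/σ₀² and τ_data=n/σ².
Here τ₀ = 1/96.3 = 0.010384 and τ_data = 25/26.9 = 0.929368, so τ_n = 0.939752.
Rearranging for μ₀: μ₀ = (μ_n·τ_n − τ_data·x̄)/τ₀ = (-1.2249·0.939752 − 0.929368·-1.1) / 0.010384 = -0.128797/0.010384 ≈ -12.4.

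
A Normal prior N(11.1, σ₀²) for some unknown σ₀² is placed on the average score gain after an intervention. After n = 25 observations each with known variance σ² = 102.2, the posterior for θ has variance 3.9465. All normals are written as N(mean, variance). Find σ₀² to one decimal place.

σ₀² = 114.0

Posterior precision equals prior precision plus data precision: 1/σ_n² = 1/σ₀² + n/σ².
So 1/σ₀² = 1/3.9465 − 25/102.2 = 0.253389 − 0.244618 = 0.008771.
Hence σ₀² = 1/0.008771 ≈ 114.0.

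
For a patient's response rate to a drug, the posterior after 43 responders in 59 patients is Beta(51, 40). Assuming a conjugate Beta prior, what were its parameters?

A Beta(α, β) prior with s successes and f failures in binomial data gives a Beta(α+s, β+f) posterior.
Subtract the data counts: 51−43=8, 40−16=24.

Beta(8, 24)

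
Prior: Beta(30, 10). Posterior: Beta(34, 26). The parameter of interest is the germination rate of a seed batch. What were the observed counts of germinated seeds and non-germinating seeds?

4 germinated seeds and 16 non-germinating seeds

Under Beta–binomial conjugacy the posterior parameters are (α+s, β+f).
So s = 34 − 30 = 4 and f = 26 − 10 = 16.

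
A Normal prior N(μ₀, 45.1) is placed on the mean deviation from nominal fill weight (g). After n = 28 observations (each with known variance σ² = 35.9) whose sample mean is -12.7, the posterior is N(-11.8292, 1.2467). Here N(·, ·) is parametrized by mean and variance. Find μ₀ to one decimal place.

With known observation variance, the Normal–Normal posterior has precision τ_n = τ₀ + n/σ² and mean μ_n = (τ₀μ₀ + (n/σ²)x̄)/τ_n.
Here τ₀ = 1/45.1 = 0.022173 and τ_data = 28/35.9 = 0.779944, so τ_n = 0.802117.
Rearranging for μ₀: μ₀ = (μ_n·τ_n − τ_data·x̄)/τ₀ = (-11.8292·0.802117 − 0.779944·-12.7) / 0.022173 = 0.416886/0.022173 ≈ 18.8.

μ₀ = 18.8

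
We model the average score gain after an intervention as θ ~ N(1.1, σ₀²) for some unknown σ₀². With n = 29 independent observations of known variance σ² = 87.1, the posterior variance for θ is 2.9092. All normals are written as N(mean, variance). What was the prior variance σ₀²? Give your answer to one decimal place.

σ₀² = 92.7

Posterior precision equals prior precision plus data precision: 1/σ_n² = 1/σ₀² + n/σ².
So 1/σ₀² = 1/2.9092 − 29/87.1 = 0.343737 − 0.332951 = 0.010786.
Hence σ₀² = 1/0.010786 ≈ 92.7.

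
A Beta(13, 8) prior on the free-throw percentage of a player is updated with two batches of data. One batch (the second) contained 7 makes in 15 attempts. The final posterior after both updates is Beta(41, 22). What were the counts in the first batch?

21 makes and 6 misses

Because Beta–binomial updating is additive in the counts, the combined data contributed (α_post−α_prior, β_post−β_prior) successes and failures.
Total across both batches: 41−13=28 makes, 22−8=14 misses.
Subtract the second batch: 28−7=21 makes and 14−8=6 misses.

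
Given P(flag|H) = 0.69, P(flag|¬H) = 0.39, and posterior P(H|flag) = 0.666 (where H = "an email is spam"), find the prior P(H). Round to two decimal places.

P(H) = 0.53

Bayes' rule in odds form gives O(H|E) = O(H)·[P(E|H)/P(E|¬H)], hence O(H) = O(H|E)/LR.
Posterior odds = 0.666/(1−0.666) = 1.9940. LR = 0.69/0.39 = 1.7692.
Prior odds = 1.9940/1.7692 = 1.1271, so P(H) = 1.1271/(1+1.1271) ≈ 0.53.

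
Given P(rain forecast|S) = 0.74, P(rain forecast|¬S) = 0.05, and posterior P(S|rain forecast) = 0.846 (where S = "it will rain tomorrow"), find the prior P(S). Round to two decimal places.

P(S) = 0.27

In odds form, posterior odds = prior odds × likelihood ratio, so prior odds = posterior odds ÷ LR.
Posterior odds = 0.846/(1−0.846) = 5.4935. LR = 0.74/0.05 = 14.8000.
Prior odds = 5.4935/14.8000 = 0.3712, so P(S) = 0.3712/(1+0.3712) ≈ 0.27.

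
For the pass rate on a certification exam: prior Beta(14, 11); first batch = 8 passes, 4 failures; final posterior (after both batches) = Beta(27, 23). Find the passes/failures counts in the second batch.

Because Beta–binomial updating is additive in the counts, the combined data contributed (α_post−α_prior, β_post−β_prior) successes and failures.
Total across both batches: 27−14=13 passes, 23−11=12 failures.
Subtract the first batch: 13−8=5 passes and 12−4=8 failures.

5 passes and 8 failures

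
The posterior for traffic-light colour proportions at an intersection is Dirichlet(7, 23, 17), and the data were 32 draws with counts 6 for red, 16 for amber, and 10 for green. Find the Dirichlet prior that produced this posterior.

For a Dirichlet(α) prior with multinomial counts c, the posterior is Dirichlet(α + c) componentwise.
Subtract each count from the matching posterior parameter: 7−6=1, 23−16=7, 17−10=7.

Dirichlet(1, 7, 7)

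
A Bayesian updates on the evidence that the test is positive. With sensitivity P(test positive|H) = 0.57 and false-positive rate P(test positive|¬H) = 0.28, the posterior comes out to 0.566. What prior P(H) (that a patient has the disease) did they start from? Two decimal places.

In odds form, posterior odds = prior odds × likelihood ratio, so prior odds = posterior odds ÷ LR.
Posterior odds = 0.566/(1−0.566) = 1.3041. LR = 0.57/0.28 = 2.0357.
Prior odds = 1.3041/2.0357 = 0.6406, so P(H) = 0.6406/(1+0.6406) ≈ 0.39.

P(H) = 0.39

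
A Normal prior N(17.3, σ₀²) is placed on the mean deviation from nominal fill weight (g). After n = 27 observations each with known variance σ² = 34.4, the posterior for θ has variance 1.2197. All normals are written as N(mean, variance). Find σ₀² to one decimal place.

Posterior precision equals prior precision plus data precision: 1/σ_n² = 1/σ₀² + n/σ².
So 1/σ₀² = 1/1.2197 − 27/34.4 = 0.819874 − 0.784884 = 0.034990.
Hence σ₀² = 1/0.034990 ≈ 28.6.

σ₀² = 28.6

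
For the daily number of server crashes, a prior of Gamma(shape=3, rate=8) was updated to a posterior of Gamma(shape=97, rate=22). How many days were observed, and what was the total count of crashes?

n = 14 days with total 94 crashes

A Gamma(α, β) prior (rate parametrization) on a Poisson rate with n observations summing to S gives posterior Gamma(α+S, β+n).
Matching: Σxᵢ = 97 − 3 = 94 and n = 22 − 8 = 14.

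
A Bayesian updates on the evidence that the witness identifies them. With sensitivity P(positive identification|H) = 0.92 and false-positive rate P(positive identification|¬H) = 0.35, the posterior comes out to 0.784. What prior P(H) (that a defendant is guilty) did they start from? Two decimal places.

In odds form, posterior odds = prior odds × likelihood ratio, so prior odds = posterior odds ÷ LR.
Posterior odds = 0.784/(1−0.784) = 3.6296. LR = 0.92/0.35 = 2.6286.
Prior odds = 3.6296/2.6286 = 1.3808, so P(H) = 1.3808/(1+1.3808) ≈ 0.58.

P(H) = 0.58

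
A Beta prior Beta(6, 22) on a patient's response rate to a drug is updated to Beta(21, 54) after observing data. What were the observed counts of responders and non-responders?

A Beta(a, b) prior with s successes and f failures in binomial data gives a Beta(a+s, b+f) posterior.
So s = 21 − 6 = 15 and f = 54 − 22 = 32.

15 responders and 32 non-responders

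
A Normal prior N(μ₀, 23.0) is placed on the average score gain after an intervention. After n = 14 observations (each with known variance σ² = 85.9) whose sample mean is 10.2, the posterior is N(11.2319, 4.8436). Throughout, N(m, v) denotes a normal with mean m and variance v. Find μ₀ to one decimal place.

With known observation variance, the Normal–Normal posterior has precision τ_n = τ₀ + n/σ² and mean μ_n = (τ₀μ₀ + (n/σ²)x̄)/τ_n.
Here τ₀ = 1/23.0 = 0.043478 and τ_data = 14/85.9 = 0.162980, so τ_n = 0.206458.
Rearranging for μ₀: μ₀ = (μ_n·τ_n − τ_data·x̄)/τ₀ = (11.2319·0.206458 − 0.162980·10.2) / 0.043478 = 0.656520/0.043478 ≈ 15.1.

μ₀ = 15.1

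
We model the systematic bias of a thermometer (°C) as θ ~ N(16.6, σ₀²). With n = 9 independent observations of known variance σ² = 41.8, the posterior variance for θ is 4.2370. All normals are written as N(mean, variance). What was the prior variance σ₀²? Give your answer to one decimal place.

For the Normal–Normal model with known σ², precisions add: τ_n = τ₀ + n/σ².
So 1/σ₀² = 1/4.2370 − 9/41.8 = 0.236016 − 0.215311 = 0.020705.
Hence σ₀² = 1/0.020705 ≈ 48.3.

σ₀² = 48.3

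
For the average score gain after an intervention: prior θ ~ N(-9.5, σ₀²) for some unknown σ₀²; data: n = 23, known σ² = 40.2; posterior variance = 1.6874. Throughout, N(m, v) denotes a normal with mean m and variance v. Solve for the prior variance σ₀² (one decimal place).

σ₀² = 48.8

Posterior precision equals prior precision plus data precision: 1/σ_n² = 1/σ₀² + n/σ².
So 1/σ₀² = 1/1.6874 − 23/40.2 = 0.592628 − 0.572139 = 0.020489.
Hence σ₀² = 1/0.020489 ≈ 48.8.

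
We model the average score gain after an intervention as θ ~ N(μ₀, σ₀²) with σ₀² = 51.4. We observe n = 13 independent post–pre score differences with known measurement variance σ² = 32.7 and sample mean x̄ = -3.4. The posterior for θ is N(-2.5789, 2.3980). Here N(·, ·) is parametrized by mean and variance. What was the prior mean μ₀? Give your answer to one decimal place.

With known observation variance, the Normal–Normal posterior has precision τ_n = τ₀ + n/σ² and mean μ_n = (τ₀μ₀ + (n/σ²)x̄)/τ_n.
Here τ₀ = 1/51.4 = 0.019455 and τ_data = 13/32.7 = 0.397554, so τ_n = 0.417009.
Rearranging for μ₀: μ₀ = (μ_n·τ_n − τ_data·x̄)/τ₀ = (-2.5789·0.417009 − 0.397554·-3.4) / 0.019455 = 0.276259/0.019455 ≈ 14.2.

μ₀ = 14.2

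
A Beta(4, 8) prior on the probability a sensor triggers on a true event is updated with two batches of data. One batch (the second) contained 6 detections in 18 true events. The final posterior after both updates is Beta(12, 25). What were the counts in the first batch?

2 detections and 5 misses

Because Beta–binomial updating is additive in the counts, the combined data contributed (α_post−α_prior, β_post−β_prior) successes and failures.
Total across both batches: 12−4=8 detections, 25−8=17 misses.
Subtract the second batch: 8−6=2 detections and 17−12=5 misses.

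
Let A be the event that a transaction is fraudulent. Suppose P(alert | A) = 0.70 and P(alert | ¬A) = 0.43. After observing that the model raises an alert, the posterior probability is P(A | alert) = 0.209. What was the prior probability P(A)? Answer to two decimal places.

P(A) = 0.14

Bayes' rule in odds form gives O(A|E) = O(A)·[P(E|A)/P(E|¬A)], hence O(A) = O(A|E)/LR.
Posterior odds = 0.209/(1−0.209) = 0.2642. LR = 0.70/0.43 = 1.6279.
Prior odds = 0.2642/1.6279 = 0.1623, so P(A) = 0.1623/(1+0.1623) ≈ 0.14.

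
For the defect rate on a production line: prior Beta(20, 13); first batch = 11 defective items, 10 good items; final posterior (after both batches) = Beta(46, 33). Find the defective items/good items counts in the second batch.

Sequential conjugate updates are equivalent to a single update on the pooled data, so total successes = posterior α − prior α and total failures = posterior β − prior β.
Total across both batches: 46−20=26 defective items, 33−13=20 good items.
Subtract the first batch: 26−11=15 defective items and 20−10=10 good items.

15 defective items and 10 good items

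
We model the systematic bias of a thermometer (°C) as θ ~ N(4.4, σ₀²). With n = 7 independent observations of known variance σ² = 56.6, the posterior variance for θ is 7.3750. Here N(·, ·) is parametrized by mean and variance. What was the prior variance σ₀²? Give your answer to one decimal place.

Posterior precision equals prior precision plus data precision: 1/σ_n² = 1/σ₀² + n/σ².
So 1/σ₀² = 1/7.3750 − 7/56.6 = 0.135593 − 0.123675 = 0.011918.
Hence σ₀² = 1/0.011918 ≈ 83.9.

σ₀² = 83.9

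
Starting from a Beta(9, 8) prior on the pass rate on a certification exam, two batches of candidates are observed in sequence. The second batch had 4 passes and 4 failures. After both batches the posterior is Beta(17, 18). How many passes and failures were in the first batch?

Because Beta–binomial updating is additive in the counts, the combined data contributed (α_post−α_prior, β_post−β_prior) successes and failures.
Total across both batches: 17−9=8 passes, 18−8=10 failures.
Subtract the second batch: 8−4=4 passes and 10−4=6 failures.

4 passes and 6 failures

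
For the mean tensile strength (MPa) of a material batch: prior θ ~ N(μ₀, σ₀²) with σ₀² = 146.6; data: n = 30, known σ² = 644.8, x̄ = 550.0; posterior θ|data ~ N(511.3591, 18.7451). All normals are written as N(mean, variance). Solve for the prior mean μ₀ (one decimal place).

μ₀ = 247.8

The posterior mean is a precision-weighted average: μ_n = (τ₀μ₀ + τ_data·x̄)/(τ₀+τ_data), with τ₀=1/σ₀² and τ_data=n/σ².
Here τ₀ = 1/146.6 = 0.006821 and τ_data = 30/644.8 = 0.046526, so τ_n = 0.053347.
Rearranging for μ₀: μ₀ = (μ_n·τ_n − τ_data·x̄)/τ₀ = (511.3591·0.053347 − 0.046526·550.0) / 0.006821 = 1.690174/0.006821 ≈ 247.8.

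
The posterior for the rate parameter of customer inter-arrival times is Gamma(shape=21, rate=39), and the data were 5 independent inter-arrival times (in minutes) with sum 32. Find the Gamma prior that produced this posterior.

Gamma–exponential conjugacy: posterior shape = α + n, posterior rate = β + Σtᵢ.
So α = 21 − 5 = 16 and β = 39 − 32 = 7.

Gamma(shape=16, rate=7)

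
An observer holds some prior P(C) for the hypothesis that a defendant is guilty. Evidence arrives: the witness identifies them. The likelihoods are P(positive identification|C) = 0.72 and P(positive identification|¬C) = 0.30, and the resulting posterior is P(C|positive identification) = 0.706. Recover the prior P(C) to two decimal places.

In odds form, posterior odds = prior odds × likelihood ratio, so prior odds = posterior odds ÷ LR.
Posterior odds = 0.706/(1−0.706) = 2.4014. LR = 0.72/0.30 = 2.4000.
Prior odds = 2.4014/2.4000 = 1.0006, so P(C) = 1.0006/(1+1.0006) ≈ 0.50.

P(C) = 0.50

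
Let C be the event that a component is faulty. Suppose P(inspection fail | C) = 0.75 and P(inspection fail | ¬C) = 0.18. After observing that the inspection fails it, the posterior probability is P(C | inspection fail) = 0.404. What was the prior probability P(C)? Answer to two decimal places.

P(C) = 0.14

In odds form, posterior odds = prior odds × likelihood ratio, so prior odds = posterior odds ÷ LR.
Posterior odds = 0.404/(1−0.404) = 0.6779. LR = 0.75/0.18 = 4.1667.
Prior odds = 0.6779/4.1667 = 0.1627, so P(C) = 0.1627/(1+0.1627) ≈ 0.14.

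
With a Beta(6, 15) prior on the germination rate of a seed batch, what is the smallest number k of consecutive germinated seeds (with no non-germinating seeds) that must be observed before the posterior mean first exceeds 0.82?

k = 63

After k germinated seeds and 0 non-germinating seeds the posterior is Beta(6+k, 15), with mean (6+k)/(6+15+k).
Set (6+k)/(21+k) > 0.82 and solve: k > (0.82·21 − 6)/(1 − 0.82) = 62.333.
The smallest integer exceeding 62.333 is 63, and checking k=63: (69)/(84) = 0.8214 > 0.82.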